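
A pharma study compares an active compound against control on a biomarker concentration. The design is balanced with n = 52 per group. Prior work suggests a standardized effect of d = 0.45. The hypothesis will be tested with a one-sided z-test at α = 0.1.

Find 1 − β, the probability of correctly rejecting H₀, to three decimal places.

Power ≈ 0.844

Noncentrality parameter: δ = d·√(n/2) = 0.45 × √(52/2) = 2.2946
One-sided α = 0.1 → critical value z_{0.1} = 1.282.
Power = Φ(δ − 1.282) = Φ(1.013) = 0.8445.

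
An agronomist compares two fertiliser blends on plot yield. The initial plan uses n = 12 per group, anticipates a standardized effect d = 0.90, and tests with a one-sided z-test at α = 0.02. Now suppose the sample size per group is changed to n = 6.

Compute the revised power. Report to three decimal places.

With n = 6 per group: δ = d·√(n/2) = 0.90 × √(6/2) = 1.5588. Critical value z_{0.02} = 2.054.
Revised power = P(Z > 2.054 − δ) = Φ(-0.495) = 0.3103.

Power ≈ 0.310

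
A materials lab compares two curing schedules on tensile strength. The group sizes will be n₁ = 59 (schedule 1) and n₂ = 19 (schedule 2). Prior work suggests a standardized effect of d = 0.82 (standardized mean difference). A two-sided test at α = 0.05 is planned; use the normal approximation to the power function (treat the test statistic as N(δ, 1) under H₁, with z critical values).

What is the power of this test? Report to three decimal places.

Noncentrality parameter: δ = d / √(1/n₁ + 1/n₂) = 0.82 / √(1/59 + 1/19) = 3.1086
Two-sided α = 0.05 → critical value z_{0.025} = 1.960.
Power = Φ(δ − 1.960) + Φ(−δ − 1.960) = Φ(1.149) + Φ(-5.069) = 0.8747 + 0.0000 = 0.8747.

Power ≈ 0.875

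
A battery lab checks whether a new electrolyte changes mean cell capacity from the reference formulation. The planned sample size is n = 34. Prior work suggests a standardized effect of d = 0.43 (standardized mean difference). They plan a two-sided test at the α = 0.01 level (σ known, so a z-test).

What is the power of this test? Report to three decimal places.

Noncentrality parameter: λ = d·√n = 0.43 × √34 = 2.5073
Critical value for a two-sided test at α = 0.01: z_{α/2} = 2.576.
Power = Φ(λ − 2.576) + Φ(−λ − 2.576) = Φ(-0.069) + Φ(-5.083) = 0.4727 + 0.0000 = 0.4727.

Power ≈ 0.473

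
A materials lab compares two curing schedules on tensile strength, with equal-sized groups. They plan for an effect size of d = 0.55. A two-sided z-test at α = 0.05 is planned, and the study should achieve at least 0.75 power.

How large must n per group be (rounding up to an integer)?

n = 46 per group

For power 0.75 need Φ(δ − z_{0.025}) = 0.75, so δ = z_{0.025} + z_{0.25} = 1.960 + 0.674 = 2.634.
(The Φ(−δ − z_{α/2}) term is vanishingly small for δ > 0 and is dropped in the standard sample-size formula.)
δ = d·√(n/2) ⇒ n = 2(δ/d)² = 2 × (2.634 / 0.55)² = 45.89.
Round up to the next whole unit.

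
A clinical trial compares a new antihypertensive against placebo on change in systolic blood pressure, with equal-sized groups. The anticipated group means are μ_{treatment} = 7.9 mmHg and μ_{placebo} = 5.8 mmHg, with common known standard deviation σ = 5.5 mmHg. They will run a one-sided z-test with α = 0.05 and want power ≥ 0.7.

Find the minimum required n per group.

Standardized effect: d = |μ_{treatment} − μ_{placebo}| / σ = |7.9 − 5.8| / 5.5 = 0.3818
Set Φ(δ − 1.645) = 0.7; then δ − 1.645 = Φ⁻¹(0.7) = 0.524, giving δ = 2.169.
δ = d·√(n/2) ⇒ n = 2(δ/d)² = 2 × (2.169 / 0.3818)² = 64.56.
Round up to the next whole unit.

n = 65 per group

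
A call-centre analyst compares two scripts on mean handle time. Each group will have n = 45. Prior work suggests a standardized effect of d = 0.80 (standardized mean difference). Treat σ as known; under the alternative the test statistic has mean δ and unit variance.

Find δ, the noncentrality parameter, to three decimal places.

δ = d·√(n/2) = 0.80 × √(45/2) = 3.7947

δ ≈ 3.795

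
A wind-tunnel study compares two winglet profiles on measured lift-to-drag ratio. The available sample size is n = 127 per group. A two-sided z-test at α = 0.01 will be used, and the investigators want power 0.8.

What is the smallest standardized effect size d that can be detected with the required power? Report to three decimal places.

Required noncentrality: δ = z_{0.005} + z_{0.20} = 2.576 + 0.842 = 3.417.
(The second rejection-region term Φ(−δ − z_{α/2}) is negligible and dropped.)
δ = d·√(n/2) ⇒ d = δ/√(n/2) = 3.417/√(127/2) = 0.4289.

d ≈ 0.429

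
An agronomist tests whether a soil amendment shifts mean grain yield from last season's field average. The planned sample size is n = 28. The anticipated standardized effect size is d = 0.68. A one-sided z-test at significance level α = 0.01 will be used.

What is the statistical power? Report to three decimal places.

Noncentrality parameter: δ = d·√n = 0.68 × √28 = 3.5982
Critical value for a one-sided test at α = 0.01: z_α = 2.326.
Power = Φ(δ − 2.326) = Φ(1.272) = 0.8983.

Power ≈ 0.898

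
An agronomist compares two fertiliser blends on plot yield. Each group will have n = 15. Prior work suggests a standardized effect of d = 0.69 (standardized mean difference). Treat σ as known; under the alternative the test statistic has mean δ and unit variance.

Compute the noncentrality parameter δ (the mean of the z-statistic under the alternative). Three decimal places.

δ ≈ 1.890

The noncentrality parameter scales effect size by the design's sample-size factor: δ = d·√(n/2) = 0.69 × √(15/2) = 1.8896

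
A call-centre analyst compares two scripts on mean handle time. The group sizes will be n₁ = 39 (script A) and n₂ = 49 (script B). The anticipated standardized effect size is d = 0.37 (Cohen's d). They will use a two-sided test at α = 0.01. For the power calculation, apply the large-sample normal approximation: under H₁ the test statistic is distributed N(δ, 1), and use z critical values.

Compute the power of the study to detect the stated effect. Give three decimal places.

Power ≈ 0.197

Noncentrality parameter: δ = d / √(1/n₁ + 1/n₂) = 0.37 / √(1/39 + 1/49) = 1.7242
Two-sided α = 0.01 → critical value z_{0.005} = 2.576.
Power = Φ(δ − 2.576) + Φ(−δ − 2.576) = Φ(-0.852) + Φ(-4.300) = 0.1972 + 0.0000 = 0.1972.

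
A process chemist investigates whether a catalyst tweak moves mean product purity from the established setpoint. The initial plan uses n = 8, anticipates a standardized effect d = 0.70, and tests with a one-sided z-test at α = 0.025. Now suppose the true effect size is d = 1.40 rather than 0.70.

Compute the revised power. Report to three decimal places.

Power ≈ 0.977

With d = 1.40: δ = d·√n = 1.40 × √8 = 3.9598. Critical value z_{0.025} = 1.960.
Revised power = P(Z > 1.960 − δ) = Φ(2.000) = 0.9772.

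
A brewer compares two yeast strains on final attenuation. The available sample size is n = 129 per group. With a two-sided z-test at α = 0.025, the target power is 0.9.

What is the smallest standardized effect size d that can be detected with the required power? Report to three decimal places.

d ≈ 0.439

Required noncentrality: δ = z_{0.0125} + z_{0.10} = 2.241 + 1.282 = 3.523.
(The second rejection-region term Φ(−δ − z_{α/2}) is negligible and dropped.)
δ = d·√(n/2) ⇒ d = δ/√(n/2) = 3.523/√(129/2) = 0.4387.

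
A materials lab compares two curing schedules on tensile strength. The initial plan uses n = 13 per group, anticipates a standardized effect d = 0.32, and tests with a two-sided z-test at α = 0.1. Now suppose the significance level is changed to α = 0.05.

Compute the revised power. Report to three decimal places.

δ = d·√(n/2) = 0.32 × √(13/2) = 0.8158 (unchanged). New critical value: z_{0.025} = 1.960.
Revised power = Φ(δ − 1.960) + Φ(−δ − 1.960) = Φ(-1.144) + Φ(-2.776) = 0.1263 + 0.0028 = 0.1290.

Power ≈ 0.129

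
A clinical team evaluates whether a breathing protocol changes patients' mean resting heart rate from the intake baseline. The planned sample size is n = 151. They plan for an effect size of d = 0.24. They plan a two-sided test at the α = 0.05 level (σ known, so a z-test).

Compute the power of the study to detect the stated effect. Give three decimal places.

Noncentrality parameter: δ = d·√n = 0.24 × √151 = 2.9492
Critical value for a two-sided test at α = 0.05: z_{α/2} = 1.960.
Power = Φ(δ − 1.960) + Φ(−δ − 1.960) = Φ(0.989) + Φ(-4.909) = 0.8387 + 0.0000 = 0.8387.

Power ≈ 0.839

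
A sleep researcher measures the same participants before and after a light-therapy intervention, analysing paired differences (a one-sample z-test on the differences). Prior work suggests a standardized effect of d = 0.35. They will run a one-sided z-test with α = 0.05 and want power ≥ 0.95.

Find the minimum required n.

n = 89

For power 0.95 need Φ(δ − z_{0.05}) = 0.95, so δ = z_{0.05} + z_{0.05} = 1.645 + 1.645 = 3.290.
δ = d·√n ⇒ n = (δ/d)² = (3.290 / 0.35)² = 88.34.
Rounding up, n = 89.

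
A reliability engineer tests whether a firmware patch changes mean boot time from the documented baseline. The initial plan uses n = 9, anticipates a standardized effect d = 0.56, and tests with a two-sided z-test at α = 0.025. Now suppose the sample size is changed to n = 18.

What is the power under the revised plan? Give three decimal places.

Power ≈ 0.553

With n = 18: δ = d·√n = 0.56 × √18 = 2.3759. Critical value z_{0.0125} = 2.241.
Revised power = Φ(δ − 2.241) + Φ(−δ − 2.241) = Φ(0.134) + Φ(-4.617) = 0.5535 + 0.0000 = 0.5535.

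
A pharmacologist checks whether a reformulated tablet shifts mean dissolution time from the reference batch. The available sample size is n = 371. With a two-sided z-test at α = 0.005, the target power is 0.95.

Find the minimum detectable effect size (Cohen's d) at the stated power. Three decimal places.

d ≈ 0.231

Need Φ(δ − 2.807) = 0.95, so δ = 2.807 + 1.645 = 4.452.
(The second rejection-region term Φ(−δ − z_{α/2}) is negligible and dropped.)
δ = d·√n ⇒ d = δ/√n = 4.452/√371 = 0.2311.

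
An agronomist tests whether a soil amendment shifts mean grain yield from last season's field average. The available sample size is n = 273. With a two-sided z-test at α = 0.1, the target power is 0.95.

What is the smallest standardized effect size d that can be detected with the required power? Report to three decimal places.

Need Φ(δ − 1.645) = 0.95, so δ = 1.645 + 1.645 = 3.290.
(The second rejection-region term Φ(−δ − z_{α/2}) is negligible and dropped.)
δ = d·√n ⇒ d = δ/√n = 3.290/√273 = 0.1991.

d ≈ 0.199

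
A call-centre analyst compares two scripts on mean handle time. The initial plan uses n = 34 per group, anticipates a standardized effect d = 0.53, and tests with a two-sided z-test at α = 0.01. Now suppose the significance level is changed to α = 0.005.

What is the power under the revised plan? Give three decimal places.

Power ≈ 0.267

δ = d·√(n/2) = 0.53 × √(34/2) = 2.1852 (unchanged). New critical value: z_{0.0025} = 2.807.
Revised power = Φ(δ − 2.807) + Φ(−δ − 2.807) = Φ(-0.622) + Φ(-4.992) = 0.2670 + 0.0000 = 0.2670.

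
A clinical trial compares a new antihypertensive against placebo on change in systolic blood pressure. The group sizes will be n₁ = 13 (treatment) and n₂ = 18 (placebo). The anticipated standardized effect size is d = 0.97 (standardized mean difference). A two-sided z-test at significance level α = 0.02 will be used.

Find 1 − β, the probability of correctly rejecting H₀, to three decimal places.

Power ≈ 0.633

Noncentrality parameter: δ = d / √(1/n₁ + 1/n₂) = 0.97 / √(1/13 + 1/18) = 2.6650
Critical value for a two-sided test at α = 0.02: z_{α/2} = 2.326.
Power = Φ(δ − 2.326) + Φ(−δ − 2.326) = Φ(0.339) + Φ(-4.991) = 0.6326 + 0.0000 = 0.6326.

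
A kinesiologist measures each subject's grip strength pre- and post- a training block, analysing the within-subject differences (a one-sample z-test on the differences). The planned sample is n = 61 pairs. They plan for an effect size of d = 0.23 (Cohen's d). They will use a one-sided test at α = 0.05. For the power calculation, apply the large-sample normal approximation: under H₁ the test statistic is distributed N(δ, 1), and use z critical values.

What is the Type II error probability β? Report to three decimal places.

β ≈ 0.440

Noncentrality parameter: δ = d·√n = 0.23 × √61 = 1.7964
One-sided α = 0.05 → critical value z_{0.05} = 1.645.
Power = P(Z > 1.645 − δ) = Φ(0.152) = 0.5602.
Type II error: β = 1 − power = 1 − 0.5602 = 0.4398.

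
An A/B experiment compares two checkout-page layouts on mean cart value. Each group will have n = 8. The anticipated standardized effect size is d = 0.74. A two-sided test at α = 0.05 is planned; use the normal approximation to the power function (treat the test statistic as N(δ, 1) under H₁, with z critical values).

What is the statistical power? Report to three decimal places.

Noncentrality parameter: δ = d·√(n/2) = 0.74 × √(8/2) = 1.4800
Two-sided α = 0.05 → critical value z_{0.025} = 1.960.
Power = Φ(δ − 1.960) + Φ(−δ − 1.960) = Φ(-0.480) + Φ(-3.440) = 0.3156 + 0.0003 = 0.3159.

Power ≈ 0.316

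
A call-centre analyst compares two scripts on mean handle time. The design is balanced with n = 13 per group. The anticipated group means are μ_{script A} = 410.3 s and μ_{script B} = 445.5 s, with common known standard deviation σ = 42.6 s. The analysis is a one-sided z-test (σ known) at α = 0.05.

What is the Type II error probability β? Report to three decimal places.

Standardized effect: d = |μ_{script A} − μ_{script B}| / σ = |410.3 − 445.5| / 42.6 = 0.8263
Noncentrality parameter: δ = d·√(n/2) = 0.8263 × √(13/2) = 2.1066
Critical value for a one-sided test at α = 0.05: z_α = 1.645.
Power = P(Z > 1.645 − δ) = Φ(0.462) = 0.6779.
Type II error: β = 1 − power = 1 − 0.6779 = 0.3221.

β ≈ 0.322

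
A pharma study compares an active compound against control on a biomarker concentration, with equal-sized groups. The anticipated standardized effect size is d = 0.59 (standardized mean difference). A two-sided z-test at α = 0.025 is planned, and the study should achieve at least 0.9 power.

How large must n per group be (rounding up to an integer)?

n = 72 per group

For power 0.9 need Φ(δ − z_{0.0125}) = 0.9, so δ = z_{0.0125} + z_{0.10} = 2.241 + 1.282 = 3.523.
(The Φ(−δ − z_{α/2}) term is vanishingly small for δ > 0 and is dropped in the standard sample-size formula.)
δ = d·√(n/2) ⇒ n = 2(δ/d)² = 2 × (3.523 / 0.59)² = 71.31.
Round up to the next whole unit.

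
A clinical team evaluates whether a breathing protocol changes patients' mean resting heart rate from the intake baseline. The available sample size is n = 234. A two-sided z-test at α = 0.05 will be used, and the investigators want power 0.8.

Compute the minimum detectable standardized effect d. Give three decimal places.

Need Φ(δ − 1.960) = 0.8, so δ = 1.960 + 0.842 = 2.802.
(The second rejection-region term Φ(−δ − z_{α/2}) is negligible and dropped.)
δ = d·√n ⇒ d = δ/√n = 2.802/√234 = 0.1831.

d ≈ 0.183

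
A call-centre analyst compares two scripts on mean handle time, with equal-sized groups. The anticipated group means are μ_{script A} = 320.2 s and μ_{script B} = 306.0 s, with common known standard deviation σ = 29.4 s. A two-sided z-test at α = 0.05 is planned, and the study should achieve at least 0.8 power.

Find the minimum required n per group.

n = 68 per group

Standardized effect: d = |μ_{script A} − μ_{script B}| / σ = |320.2 − 306.0| / 29.4 = 0.4830
Set Φ(δ − 1.960) = 0.8; then δ − 1.960 = Φ⁻¹(0.8) = 0.842, giving δ = 2.802.
(The Φ(−δ − z_{α/2}) term is vanishingly small for δ > 0 and is dropped in the standard sample-size formula.)
δ = d·√(n/2) ⇒ n = 2(δ/d)² = 2 × (2.802 / 0.4830)² = 67.29.
Rounding up, n = 68 per group.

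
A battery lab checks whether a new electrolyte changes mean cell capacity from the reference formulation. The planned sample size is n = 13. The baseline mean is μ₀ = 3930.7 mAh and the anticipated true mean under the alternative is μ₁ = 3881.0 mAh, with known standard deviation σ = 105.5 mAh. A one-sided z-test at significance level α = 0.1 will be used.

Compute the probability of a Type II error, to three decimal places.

Standardized effect: d = |μ₁ − μ₀| / σ = |3881.0 − 3930.7| / 105.5 = 0.4711
Noncentrality parameter: δ = d·√n = 0.4711 × √13 = 1.6985
Critical value for a one-sided test at α = 0.1: z_α = 1.282.
Power = P(Z > 1.282 − δ) = Φ(0.417) = 0.6617.
Type II error: β = 1 − power = 1 − 0.6617 = 0.3383.

β ≈ 0.338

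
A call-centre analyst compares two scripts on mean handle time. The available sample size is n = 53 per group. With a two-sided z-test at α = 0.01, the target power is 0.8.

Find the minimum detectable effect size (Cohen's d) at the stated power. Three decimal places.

d ≈ 0.664

Need Φ(δ − 2.576) = 0.8, so δ = 2.576 + 0.842 = 3.417.
(The second rejection-region term Φ(−δ − z_{α/2}) is negligible and dropped.)
δ = d·√(n/2) ⇒ d = δ/√(n/2) = 3.417/√(53/2) = 0.6639.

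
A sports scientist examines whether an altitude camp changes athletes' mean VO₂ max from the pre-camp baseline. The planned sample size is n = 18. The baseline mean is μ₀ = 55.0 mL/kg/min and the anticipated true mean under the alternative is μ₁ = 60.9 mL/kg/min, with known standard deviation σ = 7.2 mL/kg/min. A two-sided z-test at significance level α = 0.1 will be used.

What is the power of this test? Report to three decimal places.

Standardized effect: d = |μ₁ − μ₀| / σ = |60.9 − 55.0| / 7.2 = 0.8194
Noncentrality parameter: δ = d·√n = 0.8194 × √18 = 3.4766
Critical value for a two-sided test at α = 0.1: z_{α/2} = 1.645.
Power = Φ(δ − 1.645) + Φ(−δ − 1.645) = Φ(1.832) + Φ(-5.121) = 0.9665 + 0.0000 = 0.9665.

Power ≈ 0.967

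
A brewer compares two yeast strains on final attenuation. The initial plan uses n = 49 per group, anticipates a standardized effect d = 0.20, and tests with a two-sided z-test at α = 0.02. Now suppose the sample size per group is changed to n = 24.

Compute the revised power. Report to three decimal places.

Power ≈ 0.052

With n = 24 per group: δ = d·√(n/2) = 0.20 × √(24/2) = 0.6928. Critical value z_{0.01} = 2.326.
Revised power = Φ(δ − 2.326) + Φ(−δ − 2.326) = Φ(-1.634) + Φ(-3.019) = 0.0512 + 0.0013 = 0.0524.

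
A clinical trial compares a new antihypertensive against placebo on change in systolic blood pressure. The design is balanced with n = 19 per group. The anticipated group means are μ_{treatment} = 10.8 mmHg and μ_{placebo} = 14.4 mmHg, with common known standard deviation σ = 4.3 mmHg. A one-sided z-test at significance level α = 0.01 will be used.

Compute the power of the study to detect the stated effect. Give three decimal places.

Standardized effect: d = |μ_{treatment} − μ_{placebo}| / σ = |10.8 − 14.4| / 4.3 = 0.8372
Noncentrality parameter: δ = d·√(n/2) = 0.8372 × √(19/2) = 2.5805
Critical value for a one-sided test at α = 0.01: z_α = 2.326.
Power = P(Z > 2.326 − δ) = Φ(0.254) = 0.6003.

Power ≈ 0.600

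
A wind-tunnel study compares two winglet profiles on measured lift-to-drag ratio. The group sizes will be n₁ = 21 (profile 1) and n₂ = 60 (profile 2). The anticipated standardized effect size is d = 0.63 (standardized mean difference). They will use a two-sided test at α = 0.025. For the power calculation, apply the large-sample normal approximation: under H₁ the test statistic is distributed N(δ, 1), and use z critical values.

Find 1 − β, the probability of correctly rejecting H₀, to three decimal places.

Power ≈ 0.596

Noncentrality parameter: δ = d / √(1/n₁ + 1/n₂) = 0.63 / √(1/21 + 1/60) = 2.4848
Two-sided α = 0.025 → critical value z_{0.0125} = 2.241.
Power = Φ(δ − 2.241) + Φ(−δ − 2.241) = Φ(0.243) + Φ(-4.726) = 0.5961 + 0.0000 = 0.5961.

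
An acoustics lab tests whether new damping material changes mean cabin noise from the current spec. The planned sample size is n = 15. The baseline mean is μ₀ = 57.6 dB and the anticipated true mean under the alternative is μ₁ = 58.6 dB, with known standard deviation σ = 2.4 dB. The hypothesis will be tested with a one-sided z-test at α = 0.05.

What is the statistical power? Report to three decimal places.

Standardized effect: d = |μ₁ − μ₀| / σ = |58.6 − 57.6| / 2.4 = 0.4167
Noncentrality parameter: δ = d·√n = 0.4167 × √15 = 1.6137
One-sided α = 0.05 → critical value z_{0.05} = 1.645.
Power = P(Z > 1.645 − δ) = Φ(-0.031) = 0.4876.

Power ≈ 0.488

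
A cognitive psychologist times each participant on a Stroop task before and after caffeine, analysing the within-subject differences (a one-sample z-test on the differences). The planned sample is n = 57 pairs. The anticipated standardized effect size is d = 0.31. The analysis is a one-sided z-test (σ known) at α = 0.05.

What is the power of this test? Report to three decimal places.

Power ≈ 0.757

Noncentrality parameter: δ = d·√n = 0.31 × √57 = 2.3404
One-sided α = 0.05 → critical value z_{0.05} = 1.645.
Power = P(Z > 1.645 − δ) = Φ(0.696) = 0.7567.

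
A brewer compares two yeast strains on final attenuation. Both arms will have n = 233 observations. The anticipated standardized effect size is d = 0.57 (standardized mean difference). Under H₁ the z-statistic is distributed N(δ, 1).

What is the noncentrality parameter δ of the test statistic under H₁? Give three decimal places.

δ ≈ 6.152

The noncentrality parameter scales effect size by the design's sample-size factor: δ = d·√(n/2) = 0.57 × √(233/2) = 6.1523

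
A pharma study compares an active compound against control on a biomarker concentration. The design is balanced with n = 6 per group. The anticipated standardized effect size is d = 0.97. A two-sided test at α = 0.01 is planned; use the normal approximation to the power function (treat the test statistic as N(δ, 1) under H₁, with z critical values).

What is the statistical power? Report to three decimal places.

Noncentrality parameter: λ = d·√(n/2) = 0.97 × √(6/2) = 1.6801
Critical value for a two-sided test at α = 0.01: z_{α/2} = 2.576.
Power = Φ(λ − 2.576) + Φ(−λ − 2.576) = Φ(-0.896) + Φ(-4.256) = 0.1852 + 0.0000 = 0.1852.

Power ≈ 0.185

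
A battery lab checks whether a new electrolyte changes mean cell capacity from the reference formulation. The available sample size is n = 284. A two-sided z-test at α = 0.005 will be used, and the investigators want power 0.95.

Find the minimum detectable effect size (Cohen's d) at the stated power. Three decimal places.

d ≈ 0.264

Required noncentrality: δ = z_{0.0025} + z_{0.05} = 2.807 + 1.645 = 4.452.
(Lower-tail contribution to power is negligible for δ > 0.)
δ = d·√n ⇒ d = δ/√n = 4.452/√284 = 0.2642.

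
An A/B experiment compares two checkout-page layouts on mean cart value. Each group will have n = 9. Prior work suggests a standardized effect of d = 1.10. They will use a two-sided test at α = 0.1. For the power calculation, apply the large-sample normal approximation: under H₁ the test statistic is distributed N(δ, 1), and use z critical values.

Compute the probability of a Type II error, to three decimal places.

Noncentrality parameter: δ = d·√(n/2) = 1.10 × √(9/2) = 2.3335
Two-sided α = 0.1 → critical value z_{0.05} = 1.645.
Power = Φ(δ − 1.645) + Φ(−δ − 1.645) = Φ(0.689) + Φ(-3.978) = 0.7545 + 0.0000 = 0.7545.
Type II error: β = 1 − power = 1 − 0.7545 = 0.2455.

β ≈ 0.246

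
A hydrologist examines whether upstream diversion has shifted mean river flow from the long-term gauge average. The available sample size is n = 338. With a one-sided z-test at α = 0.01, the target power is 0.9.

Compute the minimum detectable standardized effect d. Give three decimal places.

Required noncentrality: δ = z_{0.01} + z_{0.10} = 2.326 + 1.282 = 3.608.
δ = d·√n ⇒ d = δ/√n = 3.608/√338 = 0.1962.

d ≈ 0.196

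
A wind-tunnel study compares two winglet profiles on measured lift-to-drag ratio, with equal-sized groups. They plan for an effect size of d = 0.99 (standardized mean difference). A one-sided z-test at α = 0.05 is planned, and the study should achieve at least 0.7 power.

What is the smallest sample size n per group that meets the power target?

For power 0.7 need Φ(δ − z_{0.05}) = 0.7, so δ = z_{0.05} + z_{0.30} = 1.645 + 0.524 = 2.169.
δ = d·√(n/2) ⇒ n = 2(δ/d)² = 2 × (2.169 / 0.99)² = 9.60.
Round up to the next whole unit.

n = 10 per group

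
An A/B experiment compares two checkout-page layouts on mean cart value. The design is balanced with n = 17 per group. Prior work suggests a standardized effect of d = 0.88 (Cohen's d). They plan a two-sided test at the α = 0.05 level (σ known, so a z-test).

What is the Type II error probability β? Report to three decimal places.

β ≈ 0.272

Noncentrality parameter: δ = d·√(n/2) = 0.88 × √(17/2) = 2.5656
Two-sided α = 0.05 → critical value z_{0.025} = 1.960.
Power = Φ(δ − 1.960) + Φ(−δ − 1.960) = Φ(0.606) + Φ(-4.526) = 0.7276 + 0.0000 = 0.7276.
Type II error: β = 1 − power = 1 − 0.7276 = 0.2724.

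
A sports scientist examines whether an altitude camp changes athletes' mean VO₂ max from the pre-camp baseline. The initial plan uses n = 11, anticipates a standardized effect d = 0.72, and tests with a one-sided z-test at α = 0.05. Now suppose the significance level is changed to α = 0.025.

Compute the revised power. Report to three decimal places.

Power ≈ 0.666

δ = d·√n = 0.72 × √11 = 2.3880 (unchanged). New critical value: z_{0.025} = 1.960.
Revised power = Φ(δ − 1.960) = Φ(0.428) = 0.6657.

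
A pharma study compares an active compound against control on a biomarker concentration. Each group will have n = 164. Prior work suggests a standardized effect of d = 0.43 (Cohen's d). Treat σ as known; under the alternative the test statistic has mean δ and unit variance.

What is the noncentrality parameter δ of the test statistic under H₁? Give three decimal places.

δ = d·√(n/2) = 0.43 × √(164/2) = 3.8938

δ ≈ 3.894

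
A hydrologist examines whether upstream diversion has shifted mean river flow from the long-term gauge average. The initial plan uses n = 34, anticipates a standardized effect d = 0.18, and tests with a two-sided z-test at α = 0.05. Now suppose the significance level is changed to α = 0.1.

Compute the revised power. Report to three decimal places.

δ = d·√n = 0.18 × √34 = 1.0496 (unchanged). New critical value: z_{0.05} = 1.645.
Revised power = Φ(δ − 1.645) + Φ(−δ − 1.645) = Φ(-0.595) + Φ(-2.694) = 0.2758 + 0.0035 = 0.2794.

Power ≈ 0.279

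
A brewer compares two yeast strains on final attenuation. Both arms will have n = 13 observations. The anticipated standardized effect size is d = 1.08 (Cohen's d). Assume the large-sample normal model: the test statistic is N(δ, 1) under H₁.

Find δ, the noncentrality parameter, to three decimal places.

δ ≈ 2.753

The noncentrality parameter scales effect size by the design's sample-size factor: δ = d·√(n/2) = 1.08 × √(13/2) = 2.7535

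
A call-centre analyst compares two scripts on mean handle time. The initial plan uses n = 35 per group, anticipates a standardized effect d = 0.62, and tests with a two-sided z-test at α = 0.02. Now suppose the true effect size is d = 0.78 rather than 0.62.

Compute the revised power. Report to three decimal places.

With d = 0.78: δ = d·√(n/2) = 0.78 × √(35/2) = 3.2630. Critical value z_{0.01} = 2.326.
Revised power = Φ(δ − 2.326) + Φ(−δ − 2.326) = Φ(0.937) + Φ(-5.589) = 0.8255 + 0.0000 = 0.8255.

Power ≈ 0.826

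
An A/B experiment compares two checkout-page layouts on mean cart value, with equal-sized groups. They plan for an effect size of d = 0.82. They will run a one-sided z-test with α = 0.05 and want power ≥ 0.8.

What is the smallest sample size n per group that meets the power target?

Set Φ(δ − 1.645) = 0.8; then δ − 1.645 = Φ⁻¹(0.8) = 0.842, giving δ = 2.486.
δ = d·√(n/2) ⇒ n = 2(δ/d)² = 2 × (2.486 / 0.82)² = 18.39.
Round up to the next whole unit.

n = 19 per group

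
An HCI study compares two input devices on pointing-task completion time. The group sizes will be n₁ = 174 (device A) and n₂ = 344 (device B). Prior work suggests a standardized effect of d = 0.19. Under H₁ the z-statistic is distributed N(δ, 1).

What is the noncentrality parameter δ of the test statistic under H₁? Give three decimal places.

δ = d / √(1/n₁ + 1/n₂) = 0.19 / √(1/174 + 1/344) = 2.0424

δ ≈ 2.042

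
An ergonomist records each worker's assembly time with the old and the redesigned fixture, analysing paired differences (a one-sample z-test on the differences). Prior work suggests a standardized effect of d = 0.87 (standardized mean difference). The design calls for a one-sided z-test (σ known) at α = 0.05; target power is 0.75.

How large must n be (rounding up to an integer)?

n = 8

For power 0.75 need Φ(δ − z_{0.05}) = 0.75, so δ = z_{0.05} + z_{0.25} = 1.645 + 0.674 = 2.319.
δ = d·√n ⇒ n = (δ/d)² = (2.319 / 0.87)² = 7.11.
Rounding up, n = 8.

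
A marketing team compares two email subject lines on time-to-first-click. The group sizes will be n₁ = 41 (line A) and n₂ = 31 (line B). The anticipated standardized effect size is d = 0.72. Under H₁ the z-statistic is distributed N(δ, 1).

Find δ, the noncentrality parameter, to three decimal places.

δ ≈ 3.025

The noncentrality parameter scales effect size by the design's sample-size factor: δ = d / √(1/n₁ + 1/n₂) = 0.72 / √(1/41 + 1/31) = 3.0251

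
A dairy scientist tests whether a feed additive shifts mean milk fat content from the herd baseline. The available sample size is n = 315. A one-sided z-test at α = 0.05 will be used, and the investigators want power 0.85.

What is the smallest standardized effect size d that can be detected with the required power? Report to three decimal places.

Need Φ(δ − 1.645) = 0.85, so δ = 1.645 + 1.036 = 2.681.
δ = d·√n ⇒ d = δ/√n = 2.681/√315 = 0.1511.

d ≈ 0.151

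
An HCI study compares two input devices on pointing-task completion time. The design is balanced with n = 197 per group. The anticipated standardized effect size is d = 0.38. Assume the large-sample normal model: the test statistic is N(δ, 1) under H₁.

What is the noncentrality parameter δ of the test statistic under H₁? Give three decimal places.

The noncentrality parameter scales effect size by the design's sample-size factor: δ = d·√(n/2) = 0.38 × √(197/2) = 3.7714

δ ≈ 3.771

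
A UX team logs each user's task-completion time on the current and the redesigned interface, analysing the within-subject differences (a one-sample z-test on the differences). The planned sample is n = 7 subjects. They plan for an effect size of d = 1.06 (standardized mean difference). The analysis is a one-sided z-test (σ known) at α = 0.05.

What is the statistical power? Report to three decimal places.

Power ≈ 0.877

Noncentrality parameter: δ = d·√n = 1.06 × √7 = 2.8045
One-sided α = 0.05 → critical value z_{0.05} = 1.645.
Power = Φ(δ − 1.645) = Φ(1.160) = 0.8769.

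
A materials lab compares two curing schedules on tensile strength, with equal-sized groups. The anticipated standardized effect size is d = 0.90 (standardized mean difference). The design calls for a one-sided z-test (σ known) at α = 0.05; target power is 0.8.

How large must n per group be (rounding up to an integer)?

n = 16 per group

Set Φ(δ − 1.645) = 0.8; then δ − 1.645 = Φ⁻¹(0.8) = 0.842, giving δ = 2.486.
δ = d·√(n/2) ⇒ n = 2(δ/d)² = 2 × (2.486 / 0.90)² = 15.27.
Rounding up, n = 16 per group.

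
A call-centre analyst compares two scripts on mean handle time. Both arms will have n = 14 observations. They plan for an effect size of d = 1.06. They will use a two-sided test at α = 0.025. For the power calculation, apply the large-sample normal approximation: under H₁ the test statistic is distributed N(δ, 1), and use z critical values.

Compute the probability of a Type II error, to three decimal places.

β ≈ 0.287

Noncentrality parameter: δ = d·√(n/2) = 1.06 × √(14/2) = 2.8045
Two-sided α = 0.025 → critical value z_{0.0125} = 2.241.
Power = Φ(δ − 2.241) + Φ(−δ − 2.241) = Φ(0.563) + Φ(-5.046) = 0.7133 + 0.0000 = 0.7133.
Type II error: β = 1 − power = 1 − 0.7133 = 0.2867.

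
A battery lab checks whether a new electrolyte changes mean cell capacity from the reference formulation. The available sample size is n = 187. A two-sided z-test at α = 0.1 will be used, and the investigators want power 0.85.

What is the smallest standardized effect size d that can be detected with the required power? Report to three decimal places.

Need Φ(δ − 1.645) = 0.85, so δ = 1.645 + 1.036 = 2.681.
(The second rejection-region term Φ(−δ − z_{α/2}) is negligible and dropped.)
δ = d·√n ⇒ d = δ/√n = 2.681/√187 = 0.1961.

d ≈ 0.196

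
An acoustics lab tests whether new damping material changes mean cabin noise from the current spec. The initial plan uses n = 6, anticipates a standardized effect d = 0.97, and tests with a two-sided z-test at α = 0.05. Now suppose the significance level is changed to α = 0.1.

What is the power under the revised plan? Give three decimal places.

δ = d·√n = 0.97 × √6 = 2.3760 (unchanged). New critical value: z_{0.05} = 1.645.
Revised power = Φ(δ − 1.645) + Φ(−δ − 1.645) = Φ(0.731) + Φ(-4.021) = 0.7677 + 0.0000 = 0.7677.

Power ≈ 0.768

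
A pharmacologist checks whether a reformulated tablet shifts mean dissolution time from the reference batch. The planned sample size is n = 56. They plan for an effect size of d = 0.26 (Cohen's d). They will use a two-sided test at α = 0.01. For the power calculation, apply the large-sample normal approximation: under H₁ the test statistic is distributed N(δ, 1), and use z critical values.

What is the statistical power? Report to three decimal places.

Noncentrality parameter: λ = d·√n = 0.26 × √56 = 1.9457
Two-sided α = 0.01 → critical value z_{0.005} = 2.576.
Power = Φ(λ − 2.576) + Φ(−λ − 2.576) = Φ(-0.630) + Φ(-4.521) = 0.2643 + 0.0000 = 0.2643.

Power ≈ 0.264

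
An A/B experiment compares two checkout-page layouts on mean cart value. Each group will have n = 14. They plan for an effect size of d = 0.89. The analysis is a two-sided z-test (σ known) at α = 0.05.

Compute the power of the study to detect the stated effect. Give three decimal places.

Noncentrality parameter: δ = d·√(n/2) = 0.89 × √(14/2) = 2.3547
Two-sided α = 0.05 → critical value z_{0.025} = 1.960.
Power = Φ(δ − 1.960) + Φ(−δ − 1.960) = Φ(0.395) + Φ(-4.315) = 0.6535 + 0.0000 = 0.6535.

Power ≈ 0.653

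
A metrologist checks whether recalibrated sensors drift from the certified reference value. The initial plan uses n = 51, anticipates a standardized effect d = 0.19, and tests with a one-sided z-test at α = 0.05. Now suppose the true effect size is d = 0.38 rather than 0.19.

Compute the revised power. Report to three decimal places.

Power ≈ 0.857

With d = 0.38: δ = d·√n = 0.38 × √51 = 2.7137. Critical value z_{0.05} = 1.645.
Revised power = Φ(δ − 1.645) = Φ(1.069) = 0.8574.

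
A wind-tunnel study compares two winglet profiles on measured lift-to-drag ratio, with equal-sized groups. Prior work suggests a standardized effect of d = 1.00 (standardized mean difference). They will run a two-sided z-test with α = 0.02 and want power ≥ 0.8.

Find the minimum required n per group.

n = 21 per group

For power 0.8 need Φ(δ − z_{0.01}) = 0.8, so δ = z_{0.01} + z_{0.20} = 2.326 + 0.842 = 3.168.
(Ignoring the negligible lower-tail rejection probability gives the usual closed-form inversion.)
δ = d·√(n/2) ⇒ n = 2(δ/d)² = 2 × (3.168 / 1.00)² = 20.07.
Round up to the next whole unit.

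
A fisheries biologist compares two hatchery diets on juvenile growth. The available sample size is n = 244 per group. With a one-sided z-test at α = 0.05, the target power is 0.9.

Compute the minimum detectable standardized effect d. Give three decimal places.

d ≈ 0.265

Need Φ(δ − 1.645) = 0.9, so δ = 1.645 + 1.282 = 2.926.
δ = d·√(n/2) ⇒ d = δ/√(n/2) = 2.926/√(244/2) = 0.2649.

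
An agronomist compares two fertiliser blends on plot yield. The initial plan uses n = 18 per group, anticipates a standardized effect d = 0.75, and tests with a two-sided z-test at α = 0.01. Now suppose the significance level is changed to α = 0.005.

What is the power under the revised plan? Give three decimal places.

Power ≈ 0.289

δ = d·√(n/2) = 0.75 × √(18/2) = 2.2500 (unchanged). New critical value: z_{0.0025} = 2.807.
Revised power = Φ(δ − 2.807) + Φ(−δ − 2.807) = Φ(-0.557) + Φ(-5.057) = 0.2888 + 0.0000 = 0.2888.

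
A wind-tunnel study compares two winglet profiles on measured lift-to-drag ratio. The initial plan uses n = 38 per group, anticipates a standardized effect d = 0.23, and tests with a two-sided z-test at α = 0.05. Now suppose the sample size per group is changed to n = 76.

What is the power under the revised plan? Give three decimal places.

With n = 76 per group: δ = d·√(n/2) = 0.23 × √(76/2) = 1.4178. Critical value z_{0.025} = 1.960.
Revised power = Φ(δ − 1.960) + Φ(−δ − 1.960) = Φ(-0.542) + Φ(-3.378) = 0.2939 + 0.0004 = 0.2942.

Power ≈ 0.294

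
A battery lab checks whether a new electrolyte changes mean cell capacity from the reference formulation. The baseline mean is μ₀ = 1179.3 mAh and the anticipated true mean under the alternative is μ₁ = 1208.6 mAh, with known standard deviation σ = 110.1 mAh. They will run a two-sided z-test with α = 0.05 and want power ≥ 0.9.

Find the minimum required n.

Standardized effect: d = |μ₁ − μ₀| / σ = |1208.6 − 1179.3| / 110.1 = 0.2661
Set Φ(δ − 1.960) = 0.9; then δ − 1.960 = Φ⁻¹(0.9) = 1.282, giving δ = 3.242.
(The Φ(−δ − z_{α/2}) term is vanishingly small for δ > 0 and is dropped in the standard sample-size formula.)
δ = d·√n ⇒ n = (δ/d)² = (3.242 / 0.2661)² = 148.37.
Round up to the next whole unit.

n = 149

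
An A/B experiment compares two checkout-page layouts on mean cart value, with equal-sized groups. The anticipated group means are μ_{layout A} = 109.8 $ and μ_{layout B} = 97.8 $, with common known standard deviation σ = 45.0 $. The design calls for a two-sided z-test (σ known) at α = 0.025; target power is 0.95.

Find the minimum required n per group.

n = 425 per group

Standardized effect: d = |μ_{layout A} − μ_{layout B}| / σ = |109.8 − 97.8| / 45.0 = 0.2667
For power 0.95 need Φ(δ − z_{0.0125}) = 0.95, so δ = z_{0.0125} + z_{0.05} = 2.241 + 1.645 = 3.886.
(The Φ(−δ − z_{α/2}) term is vanishingly small for δ > 0 and is dropped in the standard sample-size formula.)
δ = d·√(n/2) ⇒ n = 2(δ/d)² = 2 × (3.886 / 0.2667)² = 424.77.
Rounding up, n = 425 per group.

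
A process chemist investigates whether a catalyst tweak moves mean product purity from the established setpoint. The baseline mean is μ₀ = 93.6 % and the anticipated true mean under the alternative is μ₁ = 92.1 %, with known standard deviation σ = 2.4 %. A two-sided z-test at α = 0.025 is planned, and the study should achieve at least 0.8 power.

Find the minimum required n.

n = 25

Standardized effect: d = |μ₁ − μ₀| / σ = |92.1 − 93.6| / 2.4 = 0.6250
For power 0.8 need Φ(δ − z_{0.0125}) = 0.8, so δ = z_{0.0125} + z_{0.20} = 2.241 + 0.842 = 3.083.
(The Φ(−δ − z_{α/2}) term is vanishingly small for δ > 0 and is dropped in the standard sample-size formula.)
δ = d·√n ⇒ n = (δ/d)² = (3.083 / 0.6250)² = 24.33.
Round up to the next whole unit.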